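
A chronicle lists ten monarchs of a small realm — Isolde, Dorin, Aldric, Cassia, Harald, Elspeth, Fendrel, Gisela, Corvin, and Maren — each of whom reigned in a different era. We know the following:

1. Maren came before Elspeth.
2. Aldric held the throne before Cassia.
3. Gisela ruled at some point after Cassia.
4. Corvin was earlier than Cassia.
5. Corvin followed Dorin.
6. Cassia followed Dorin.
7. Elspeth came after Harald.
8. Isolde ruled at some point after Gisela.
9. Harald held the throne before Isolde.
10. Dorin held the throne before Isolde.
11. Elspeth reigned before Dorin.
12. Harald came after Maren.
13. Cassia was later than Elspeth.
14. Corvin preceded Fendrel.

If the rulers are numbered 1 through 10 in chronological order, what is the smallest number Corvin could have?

5

Dorin, Elspeth, Harald, and Maren must all come before Corvin — 4 forced predecessors.
Nothing else is forced ahead of Corvin, so their earliest slot is position 4 + 1 = 5.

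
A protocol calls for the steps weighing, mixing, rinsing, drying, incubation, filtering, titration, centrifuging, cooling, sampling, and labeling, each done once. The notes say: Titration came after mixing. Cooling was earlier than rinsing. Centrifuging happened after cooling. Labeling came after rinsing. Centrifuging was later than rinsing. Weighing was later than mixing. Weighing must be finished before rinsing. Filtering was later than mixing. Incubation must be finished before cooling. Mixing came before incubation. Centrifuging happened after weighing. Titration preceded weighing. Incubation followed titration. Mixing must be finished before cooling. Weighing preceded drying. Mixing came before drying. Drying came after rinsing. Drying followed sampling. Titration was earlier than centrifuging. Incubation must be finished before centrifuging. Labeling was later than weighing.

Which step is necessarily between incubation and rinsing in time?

Tracing the constraints gives incubation → cooling → rinsing, so cooling sits after incubation and before rinsing.
No other step is forced both after incubation and before rinsing.

cooling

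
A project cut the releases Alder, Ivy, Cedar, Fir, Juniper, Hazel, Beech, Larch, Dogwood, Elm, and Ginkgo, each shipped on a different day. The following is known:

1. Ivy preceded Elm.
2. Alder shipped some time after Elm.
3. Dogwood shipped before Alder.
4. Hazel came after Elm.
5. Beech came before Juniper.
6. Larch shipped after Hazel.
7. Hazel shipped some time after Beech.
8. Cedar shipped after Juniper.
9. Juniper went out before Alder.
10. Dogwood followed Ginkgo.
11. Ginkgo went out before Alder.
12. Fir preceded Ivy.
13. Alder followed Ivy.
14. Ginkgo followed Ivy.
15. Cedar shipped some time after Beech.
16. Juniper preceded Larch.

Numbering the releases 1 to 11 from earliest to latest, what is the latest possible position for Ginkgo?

Ginkgo must come before Alder and Dogwood — 2 releases forced after it.
Everything else can be placed before Ginkgo in some valid order, so Ginkgo can sit as late as position 11 − 2 = 9.

9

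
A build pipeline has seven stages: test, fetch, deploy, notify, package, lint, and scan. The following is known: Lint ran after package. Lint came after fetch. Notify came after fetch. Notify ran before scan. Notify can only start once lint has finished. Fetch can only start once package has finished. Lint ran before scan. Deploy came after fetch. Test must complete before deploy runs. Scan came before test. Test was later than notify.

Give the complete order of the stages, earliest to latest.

package, fetch, lint, notify, scan, test, deploy

The constraints fix every adjacent pair, so only one ordering works:
package → fetch → lint → notify → scan → test → deploy.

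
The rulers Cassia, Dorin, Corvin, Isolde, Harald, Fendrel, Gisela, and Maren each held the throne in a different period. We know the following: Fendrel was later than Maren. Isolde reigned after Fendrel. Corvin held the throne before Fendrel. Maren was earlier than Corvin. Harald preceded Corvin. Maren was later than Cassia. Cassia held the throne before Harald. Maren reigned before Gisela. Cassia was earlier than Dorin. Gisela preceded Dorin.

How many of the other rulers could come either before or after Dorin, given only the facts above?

Forced before Dorin: Cassia, Gisela, and Maren.
That leaves Corvin, Fendrel, Harald, and Isolde with no forced order relative to Dorin — 4.

4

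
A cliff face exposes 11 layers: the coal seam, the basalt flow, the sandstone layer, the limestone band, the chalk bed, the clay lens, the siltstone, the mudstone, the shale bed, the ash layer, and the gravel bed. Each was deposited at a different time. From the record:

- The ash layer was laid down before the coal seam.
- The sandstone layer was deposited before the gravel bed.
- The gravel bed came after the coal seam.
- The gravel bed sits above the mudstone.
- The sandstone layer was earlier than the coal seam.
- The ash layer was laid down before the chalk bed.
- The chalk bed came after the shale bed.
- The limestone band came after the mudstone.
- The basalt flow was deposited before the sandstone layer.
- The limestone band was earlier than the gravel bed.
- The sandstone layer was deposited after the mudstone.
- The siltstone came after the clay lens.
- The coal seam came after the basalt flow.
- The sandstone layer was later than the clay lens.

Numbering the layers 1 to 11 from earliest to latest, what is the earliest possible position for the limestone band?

2

The mudstone must come before the limestone band — 1 forced predecessor.
Nothing else is forced ahead of the limestone band, so its earliest slot is position 1 + 1 = 2.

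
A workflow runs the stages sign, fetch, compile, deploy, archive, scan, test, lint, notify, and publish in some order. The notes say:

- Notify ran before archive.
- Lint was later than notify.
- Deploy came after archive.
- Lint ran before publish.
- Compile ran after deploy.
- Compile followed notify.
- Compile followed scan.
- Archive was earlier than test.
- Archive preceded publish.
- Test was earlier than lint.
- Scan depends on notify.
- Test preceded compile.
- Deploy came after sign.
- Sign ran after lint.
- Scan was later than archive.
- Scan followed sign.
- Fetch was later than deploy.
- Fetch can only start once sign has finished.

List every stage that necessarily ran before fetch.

archive, deploy, lint, notify, sign, test

Directly stated before fetch: deploy and sign.
Archive reaches fetch via archive → deploy → fetch.
Lint reaches fetch via lint → sign → fetch.
Notify reaches fetch via notify → archive → deploy → fetch.
Likewise test reaches fetch by chaining the stated constraints.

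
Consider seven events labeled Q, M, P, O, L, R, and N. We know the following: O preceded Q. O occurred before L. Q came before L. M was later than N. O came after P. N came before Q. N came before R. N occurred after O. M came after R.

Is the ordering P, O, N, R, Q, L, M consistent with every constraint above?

Check each stated constraint against the proposed order — e.g. N is ahead of M; O is ahead of L. Every pair is in the required order; nothing is violated.

yes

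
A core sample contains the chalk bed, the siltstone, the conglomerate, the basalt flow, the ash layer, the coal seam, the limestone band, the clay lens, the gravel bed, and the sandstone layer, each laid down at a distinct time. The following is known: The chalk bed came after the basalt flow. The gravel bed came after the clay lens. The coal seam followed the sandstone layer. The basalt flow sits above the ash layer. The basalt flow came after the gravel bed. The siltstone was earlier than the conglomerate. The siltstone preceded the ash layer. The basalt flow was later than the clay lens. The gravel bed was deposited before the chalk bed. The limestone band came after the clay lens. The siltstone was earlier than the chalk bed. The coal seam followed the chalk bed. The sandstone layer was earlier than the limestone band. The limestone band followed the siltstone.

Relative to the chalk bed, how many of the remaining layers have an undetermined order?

Forced before the chalk bed: the ash layer, the basalt flow, the clay lens, the gravel bed, and the siltstone; forced after the chalk bed: the coal seam.
That leaves the conglomerate, the limestone band, and the sandstone layer with no forced order relative to the chalk bed — 3.

3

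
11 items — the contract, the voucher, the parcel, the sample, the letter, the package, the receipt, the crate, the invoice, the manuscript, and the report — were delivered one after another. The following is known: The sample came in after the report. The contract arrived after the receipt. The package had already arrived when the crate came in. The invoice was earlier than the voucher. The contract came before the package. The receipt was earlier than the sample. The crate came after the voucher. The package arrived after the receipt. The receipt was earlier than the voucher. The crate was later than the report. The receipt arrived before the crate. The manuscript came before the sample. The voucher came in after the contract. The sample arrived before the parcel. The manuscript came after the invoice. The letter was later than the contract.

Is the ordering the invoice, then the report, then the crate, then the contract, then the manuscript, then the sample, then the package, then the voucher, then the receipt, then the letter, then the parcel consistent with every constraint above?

The constraints require the package before the crate, but in the proposed sequence the crate appears ahead of the package. That one violation is enough.

no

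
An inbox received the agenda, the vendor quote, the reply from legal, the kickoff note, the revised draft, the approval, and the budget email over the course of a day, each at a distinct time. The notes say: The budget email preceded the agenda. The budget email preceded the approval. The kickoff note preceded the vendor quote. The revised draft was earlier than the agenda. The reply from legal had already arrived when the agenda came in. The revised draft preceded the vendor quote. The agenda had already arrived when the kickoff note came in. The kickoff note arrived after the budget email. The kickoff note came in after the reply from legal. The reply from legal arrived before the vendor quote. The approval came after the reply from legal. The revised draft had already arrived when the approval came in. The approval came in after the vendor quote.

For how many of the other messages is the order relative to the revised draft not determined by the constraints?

Forced after the revised draft: the agenda, the approval, the kickoff note, and the vendor quote.
That leaves the budget email and the reply from legal with no forced order relative to the revised draft — 2.

2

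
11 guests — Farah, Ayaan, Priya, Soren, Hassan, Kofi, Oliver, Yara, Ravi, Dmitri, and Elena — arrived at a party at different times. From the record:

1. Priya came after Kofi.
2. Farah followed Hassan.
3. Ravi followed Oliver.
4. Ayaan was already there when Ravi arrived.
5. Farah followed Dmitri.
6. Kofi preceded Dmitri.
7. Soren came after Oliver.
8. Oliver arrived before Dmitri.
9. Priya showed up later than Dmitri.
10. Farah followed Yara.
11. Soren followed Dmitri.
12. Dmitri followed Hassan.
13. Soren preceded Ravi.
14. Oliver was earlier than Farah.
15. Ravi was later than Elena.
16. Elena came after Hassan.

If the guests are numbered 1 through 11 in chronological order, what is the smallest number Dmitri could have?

4

Hassan, Kofi, and Oliver must all come before Dmitri — 3 forced predecessors.
Nothing else is forced ahead of Dmitri, so their earliest slot is position 3 + 1 = 4.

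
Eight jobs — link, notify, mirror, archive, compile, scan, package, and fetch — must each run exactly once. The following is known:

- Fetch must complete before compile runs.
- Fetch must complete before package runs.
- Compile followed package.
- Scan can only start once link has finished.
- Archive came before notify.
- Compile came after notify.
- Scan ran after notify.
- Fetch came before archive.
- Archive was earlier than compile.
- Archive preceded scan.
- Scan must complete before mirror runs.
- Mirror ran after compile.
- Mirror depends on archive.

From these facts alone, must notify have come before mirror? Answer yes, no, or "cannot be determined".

Chain the constraints: notify → scan → mirror. Each link is directly stated, so notify comes before mirror.

yes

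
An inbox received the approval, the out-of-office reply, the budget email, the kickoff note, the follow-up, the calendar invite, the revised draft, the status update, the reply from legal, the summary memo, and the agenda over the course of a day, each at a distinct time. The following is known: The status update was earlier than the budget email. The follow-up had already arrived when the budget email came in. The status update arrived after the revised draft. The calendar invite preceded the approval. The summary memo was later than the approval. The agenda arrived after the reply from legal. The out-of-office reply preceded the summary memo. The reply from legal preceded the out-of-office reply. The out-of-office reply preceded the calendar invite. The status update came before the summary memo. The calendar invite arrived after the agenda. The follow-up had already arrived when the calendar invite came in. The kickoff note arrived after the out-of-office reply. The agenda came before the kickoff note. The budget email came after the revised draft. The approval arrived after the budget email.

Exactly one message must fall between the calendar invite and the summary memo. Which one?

Tracing the constraints gives the calendar invite → the approval → the summary memo, so the approval sits after the calendar invite and before the summary memo.
No other message is forced both after the calendar invite and before the summary memo.

the approval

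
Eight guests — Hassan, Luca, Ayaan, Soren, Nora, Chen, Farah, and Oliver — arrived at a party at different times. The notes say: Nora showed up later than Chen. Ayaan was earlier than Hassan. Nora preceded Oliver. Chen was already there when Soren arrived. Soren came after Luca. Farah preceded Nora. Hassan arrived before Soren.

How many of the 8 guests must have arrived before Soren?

Directly stated before Soren: Chen, Hassan, and Luca.
Ayaan reaches Soren via Ayaan → Hassan → Soren.
No chain forces Farah (or any of the others) ahead of Soren.
That's Ayaan, Chen, Hassan, and Luca — 4 in all.

4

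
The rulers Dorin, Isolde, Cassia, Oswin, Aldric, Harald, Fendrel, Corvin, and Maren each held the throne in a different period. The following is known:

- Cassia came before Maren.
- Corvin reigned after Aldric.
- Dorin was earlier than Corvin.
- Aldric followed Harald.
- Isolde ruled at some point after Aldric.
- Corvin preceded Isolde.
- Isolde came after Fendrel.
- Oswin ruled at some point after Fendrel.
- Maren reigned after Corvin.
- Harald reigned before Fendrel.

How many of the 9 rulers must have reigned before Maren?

5

Directly stated before Maren: Cassia and Corvin.
Aldric reaches Maren via Aldric → Corvin → Maren.
Dorin reaches Maren via Dorin → Corvin → Maren.
Harald reaches Maren via Harald → Aldric → Corvin → Maren.
No chain forces Isolde (or any of the others) ahead of Maren.
That's Aldric, Cassia, Corvin, Dorin, and Harald — 5 in all.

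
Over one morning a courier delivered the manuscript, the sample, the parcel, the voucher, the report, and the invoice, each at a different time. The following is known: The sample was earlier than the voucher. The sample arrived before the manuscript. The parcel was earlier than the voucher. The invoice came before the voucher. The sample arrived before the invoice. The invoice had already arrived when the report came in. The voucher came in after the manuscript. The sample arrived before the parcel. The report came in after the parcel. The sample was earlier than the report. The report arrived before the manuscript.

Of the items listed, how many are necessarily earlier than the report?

3

Directly stated before the report: the invoice, the parcel, and the sample.
That's the invoice, the parcel, and the sample — 3 in all.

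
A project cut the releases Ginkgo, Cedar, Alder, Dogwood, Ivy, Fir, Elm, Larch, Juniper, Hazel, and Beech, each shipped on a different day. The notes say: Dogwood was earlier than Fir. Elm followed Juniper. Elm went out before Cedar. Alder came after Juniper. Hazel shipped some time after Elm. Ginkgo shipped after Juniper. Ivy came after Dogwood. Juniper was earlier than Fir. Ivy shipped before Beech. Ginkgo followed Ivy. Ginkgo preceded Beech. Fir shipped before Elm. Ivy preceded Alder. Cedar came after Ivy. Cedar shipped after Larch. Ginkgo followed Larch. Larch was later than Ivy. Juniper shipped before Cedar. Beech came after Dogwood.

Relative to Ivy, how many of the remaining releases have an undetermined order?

4

Forced before Ivy: Dogwood; forced after Ivy: Alder, Beech, Cedar, Ginkgo, and Larch.
That leaves Elm, Fir, Hazel, and Juniper with no forced order relative to Ivy — 4.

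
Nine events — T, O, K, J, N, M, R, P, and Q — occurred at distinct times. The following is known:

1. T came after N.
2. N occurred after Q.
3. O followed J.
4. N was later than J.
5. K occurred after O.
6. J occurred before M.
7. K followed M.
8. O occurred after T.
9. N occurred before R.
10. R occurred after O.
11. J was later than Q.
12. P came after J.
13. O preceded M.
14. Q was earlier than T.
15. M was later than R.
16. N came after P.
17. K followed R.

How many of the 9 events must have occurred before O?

5

Directly stated before O: J and T.
N reaches O via N → T → O.
P reaches O via P → N → T → O.
Q reaches O via Q → T → O.
No chain forces R (or any of the others) ahead of O.
That's J, N, P, Q, and T — 5 in all.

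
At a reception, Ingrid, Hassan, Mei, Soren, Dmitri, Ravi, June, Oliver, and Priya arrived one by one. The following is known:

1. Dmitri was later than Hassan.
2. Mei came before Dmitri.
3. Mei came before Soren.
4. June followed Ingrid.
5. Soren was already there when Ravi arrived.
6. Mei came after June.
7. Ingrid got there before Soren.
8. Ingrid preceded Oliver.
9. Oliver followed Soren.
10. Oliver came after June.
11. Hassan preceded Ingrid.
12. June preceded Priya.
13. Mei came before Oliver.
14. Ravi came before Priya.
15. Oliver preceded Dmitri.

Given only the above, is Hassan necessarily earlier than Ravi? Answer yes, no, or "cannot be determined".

Chain the constraints: Hassan → Ingrid → Soren → Ravi. Each link is directly stated, so Hassan comes before Ravi.

yes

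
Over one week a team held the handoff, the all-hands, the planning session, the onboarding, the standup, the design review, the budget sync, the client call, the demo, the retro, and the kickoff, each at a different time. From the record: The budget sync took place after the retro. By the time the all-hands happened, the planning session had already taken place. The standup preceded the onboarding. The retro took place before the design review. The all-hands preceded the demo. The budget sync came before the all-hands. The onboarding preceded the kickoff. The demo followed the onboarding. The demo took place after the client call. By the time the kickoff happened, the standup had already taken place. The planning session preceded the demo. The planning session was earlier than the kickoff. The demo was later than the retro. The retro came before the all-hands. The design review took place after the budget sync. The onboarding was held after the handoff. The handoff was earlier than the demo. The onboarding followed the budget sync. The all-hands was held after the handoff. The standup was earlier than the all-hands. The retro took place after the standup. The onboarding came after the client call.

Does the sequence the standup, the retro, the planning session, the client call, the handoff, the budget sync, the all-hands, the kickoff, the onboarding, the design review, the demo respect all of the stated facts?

The constraints require the onboarding before the kickoff, but in the proposed sequence the kickoff appears ahead of the onboarding. That one violation is enough.

no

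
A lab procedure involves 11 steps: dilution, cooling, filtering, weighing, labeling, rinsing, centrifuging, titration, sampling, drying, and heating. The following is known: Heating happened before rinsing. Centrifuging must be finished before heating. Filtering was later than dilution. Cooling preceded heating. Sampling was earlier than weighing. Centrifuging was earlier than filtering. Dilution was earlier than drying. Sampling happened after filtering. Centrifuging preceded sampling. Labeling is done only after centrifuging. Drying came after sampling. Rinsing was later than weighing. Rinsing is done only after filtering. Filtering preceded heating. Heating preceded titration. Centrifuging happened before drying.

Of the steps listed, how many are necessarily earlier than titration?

Directly stated before titration: heating.
Centrifuging reaches titration via centrifuging → heating → titration.
Cooling reaches titration via cooling → heating → titration.
Dilution reaches titration via dilution → filtering → heating → titration.
Likewise filtering reaches titration by chaining the stated constraints.
That's centrifuging, cooling, dilution, filtering, and heating — 5 in all.

5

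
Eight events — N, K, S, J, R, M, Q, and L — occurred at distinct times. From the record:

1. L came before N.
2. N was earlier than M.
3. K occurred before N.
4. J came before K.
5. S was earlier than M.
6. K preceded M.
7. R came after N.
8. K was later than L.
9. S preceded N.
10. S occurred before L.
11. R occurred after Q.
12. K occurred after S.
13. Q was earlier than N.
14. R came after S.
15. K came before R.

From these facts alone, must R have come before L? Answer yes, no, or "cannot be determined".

Tracing the constraints gives L → N → R, so L must come before R.
That means R cannot be before L.

no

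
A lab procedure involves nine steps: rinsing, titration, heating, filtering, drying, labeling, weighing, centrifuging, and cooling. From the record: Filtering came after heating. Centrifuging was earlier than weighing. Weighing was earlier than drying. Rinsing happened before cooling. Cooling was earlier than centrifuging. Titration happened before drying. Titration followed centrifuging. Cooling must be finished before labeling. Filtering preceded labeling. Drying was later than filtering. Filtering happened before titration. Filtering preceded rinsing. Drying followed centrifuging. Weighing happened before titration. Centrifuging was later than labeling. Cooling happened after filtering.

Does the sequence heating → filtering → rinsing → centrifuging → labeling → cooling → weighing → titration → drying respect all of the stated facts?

no

The constraints require labeling before centrifuging, but in the proposed sequence centrifuging appears ahead of labeling. That one violation is enough.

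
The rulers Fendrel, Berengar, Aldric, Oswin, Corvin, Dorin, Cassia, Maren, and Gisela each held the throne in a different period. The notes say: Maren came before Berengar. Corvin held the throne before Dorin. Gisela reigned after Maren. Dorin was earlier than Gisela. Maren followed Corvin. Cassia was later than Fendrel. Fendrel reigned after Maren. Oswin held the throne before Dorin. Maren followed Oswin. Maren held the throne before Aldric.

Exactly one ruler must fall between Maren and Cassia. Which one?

Tracing the constraints gives Maren → Fendrel → Cassia, so Fendrel sits after Maren and before Cassia.
No other ruler is forced both after Maren and before Cassia.

Fendrel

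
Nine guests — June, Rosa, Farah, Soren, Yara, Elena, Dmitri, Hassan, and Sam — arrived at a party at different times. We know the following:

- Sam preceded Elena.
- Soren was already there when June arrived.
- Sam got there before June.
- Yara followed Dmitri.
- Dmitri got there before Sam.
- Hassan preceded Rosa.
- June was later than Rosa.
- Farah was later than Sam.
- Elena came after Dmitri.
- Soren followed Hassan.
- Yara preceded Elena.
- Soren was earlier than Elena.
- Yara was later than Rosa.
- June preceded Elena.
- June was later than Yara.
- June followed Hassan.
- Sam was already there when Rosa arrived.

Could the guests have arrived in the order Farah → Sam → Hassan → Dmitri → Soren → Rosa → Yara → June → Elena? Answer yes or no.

The constraints require Dmitri before Sam, but in the proposed sequence Sam appears ahead of Dmitri. That one violation is enough.

no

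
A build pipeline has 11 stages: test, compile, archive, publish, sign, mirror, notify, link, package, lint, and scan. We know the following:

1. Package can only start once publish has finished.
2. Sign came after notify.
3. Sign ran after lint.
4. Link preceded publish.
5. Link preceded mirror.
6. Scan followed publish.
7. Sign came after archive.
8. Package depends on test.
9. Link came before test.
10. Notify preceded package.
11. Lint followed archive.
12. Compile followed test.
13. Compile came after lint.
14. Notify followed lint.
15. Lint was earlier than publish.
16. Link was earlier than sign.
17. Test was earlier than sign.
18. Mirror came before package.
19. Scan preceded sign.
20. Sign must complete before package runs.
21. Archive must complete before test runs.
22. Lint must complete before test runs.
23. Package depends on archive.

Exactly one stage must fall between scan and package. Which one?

Tracing the constraints gives scan → sign → package, so sign sits after scan and before package.
No other stage is forced both after scan and before package.

sign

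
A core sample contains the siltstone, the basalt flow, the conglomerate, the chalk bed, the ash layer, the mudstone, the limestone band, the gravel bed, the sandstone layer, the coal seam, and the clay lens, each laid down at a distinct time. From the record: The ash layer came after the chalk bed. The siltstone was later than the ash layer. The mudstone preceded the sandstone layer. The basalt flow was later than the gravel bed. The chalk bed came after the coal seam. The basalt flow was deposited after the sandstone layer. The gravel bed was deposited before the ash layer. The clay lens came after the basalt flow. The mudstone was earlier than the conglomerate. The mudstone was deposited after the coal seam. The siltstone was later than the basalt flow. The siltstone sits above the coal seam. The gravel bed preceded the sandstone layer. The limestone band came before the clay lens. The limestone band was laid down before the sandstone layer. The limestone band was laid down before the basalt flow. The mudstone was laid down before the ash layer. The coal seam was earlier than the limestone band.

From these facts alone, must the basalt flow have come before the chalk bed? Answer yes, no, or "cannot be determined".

cannot be determined

No chain of stated constraints runs from the basalt flow to the chalk bed, and none runs from the chalk bed to the basalt flow either.
So the relative order of the basalt flow and the chalk bed is not fixed by the given facts.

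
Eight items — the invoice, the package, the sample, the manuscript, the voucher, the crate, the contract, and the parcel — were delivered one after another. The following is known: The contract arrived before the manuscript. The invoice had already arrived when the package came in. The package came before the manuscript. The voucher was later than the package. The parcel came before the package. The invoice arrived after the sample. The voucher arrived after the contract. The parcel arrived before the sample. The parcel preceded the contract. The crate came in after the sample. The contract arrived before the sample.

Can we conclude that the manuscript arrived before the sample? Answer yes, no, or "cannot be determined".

no

Tracing the constraints gives the sample → the invoice → the package → the manuscript, so the sample must come before the manuscript.
That means the manuscript cannot be before the sample.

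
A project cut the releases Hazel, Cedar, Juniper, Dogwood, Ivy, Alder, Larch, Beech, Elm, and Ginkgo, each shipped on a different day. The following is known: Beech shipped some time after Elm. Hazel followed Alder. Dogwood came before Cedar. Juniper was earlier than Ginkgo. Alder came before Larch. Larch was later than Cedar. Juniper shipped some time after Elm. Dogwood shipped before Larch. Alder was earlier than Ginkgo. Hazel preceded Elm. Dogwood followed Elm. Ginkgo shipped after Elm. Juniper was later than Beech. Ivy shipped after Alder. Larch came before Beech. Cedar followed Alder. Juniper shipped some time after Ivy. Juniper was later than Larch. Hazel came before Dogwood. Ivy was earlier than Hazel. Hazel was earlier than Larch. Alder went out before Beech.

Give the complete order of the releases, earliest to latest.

Alder, Ivy, Hazel, Elm, Dogwood, Cedar, Larch, Beech, Juniper, Ginkgo

The constraints fix every adjacent pair, so only one ordering works:
Alder → Ivy → Hazel → Elm → Dogwood → Cedar → Larch → Beech → Juniper → Ginkgo.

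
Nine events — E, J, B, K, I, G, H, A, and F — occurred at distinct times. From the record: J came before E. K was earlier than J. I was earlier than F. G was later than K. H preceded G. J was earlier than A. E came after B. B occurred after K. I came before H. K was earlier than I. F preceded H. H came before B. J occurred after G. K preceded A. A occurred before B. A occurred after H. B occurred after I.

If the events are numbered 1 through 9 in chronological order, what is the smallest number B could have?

A, F, G, H, I, J, and K must all come before B — 7 forced predecessors.
Nothing else is forced ahead of B, so its earliest slot is position 7 + 1 = 8.

8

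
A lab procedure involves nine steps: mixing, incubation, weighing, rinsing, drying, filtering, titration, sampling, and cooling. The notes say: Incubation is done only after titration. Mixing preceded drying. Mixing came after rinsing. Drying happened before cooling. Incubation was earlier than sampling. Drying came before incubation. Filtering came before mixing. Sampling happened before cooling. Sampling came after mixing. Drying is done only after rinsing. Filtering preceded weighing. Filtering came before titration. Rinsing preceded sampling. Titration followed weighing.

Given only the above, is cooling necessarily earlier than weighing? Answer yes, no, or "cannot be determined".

Tracing the constraints gives weighing → titration → incubation → sampling → cooling, so weighing must come before cooling.
That means cooling cannot be before weighing.

no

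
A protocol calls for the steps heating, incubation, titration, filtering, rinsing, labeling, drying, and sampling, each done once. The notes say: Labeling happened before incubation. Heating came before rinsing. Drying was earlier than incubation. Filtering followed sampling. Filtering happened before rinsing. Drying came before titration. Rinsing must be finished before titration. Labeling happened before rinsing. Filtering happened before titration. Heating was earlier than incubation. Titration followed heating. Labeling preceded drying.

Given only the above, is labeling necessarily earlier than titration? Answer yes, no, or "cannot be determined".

yes

Chain the constraints: labeling → drying → titration. Each link is directly stated, so labeling comes before titration.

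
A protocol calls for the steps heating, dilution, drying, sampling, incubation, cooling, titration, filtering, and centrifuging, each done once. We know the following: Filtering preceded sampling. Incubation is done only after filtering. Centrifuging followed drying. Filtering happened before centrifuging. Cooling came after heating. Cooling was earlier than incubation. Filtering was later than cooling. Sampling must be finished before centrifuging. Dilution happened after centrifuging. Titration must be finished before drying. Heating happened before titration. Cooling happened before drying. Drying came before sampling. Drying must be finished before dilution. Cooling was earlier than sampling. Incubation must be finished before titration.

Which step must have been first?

heating

Heating has a chain of constraints placing it before every other step, so heating must be first.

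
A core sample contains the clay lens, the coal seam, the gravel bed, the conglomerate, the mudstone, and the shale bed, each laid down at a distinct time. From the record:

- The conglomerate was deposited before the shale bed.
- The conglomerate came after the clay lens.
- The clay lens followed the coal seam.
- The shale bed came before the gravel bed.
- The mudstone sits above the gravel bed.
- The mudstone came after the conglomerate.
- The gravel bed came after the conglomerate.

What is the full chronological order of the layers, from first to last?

the coal seam, the clay lens, the conglomerate, the shale bed, the gravel bed, the mudstone

The constraints fix every adjacent pair, so only one ordering works:
the coal seam → the clay lens → the conglomerate → the shale bed → the gravel bed → the mudstone.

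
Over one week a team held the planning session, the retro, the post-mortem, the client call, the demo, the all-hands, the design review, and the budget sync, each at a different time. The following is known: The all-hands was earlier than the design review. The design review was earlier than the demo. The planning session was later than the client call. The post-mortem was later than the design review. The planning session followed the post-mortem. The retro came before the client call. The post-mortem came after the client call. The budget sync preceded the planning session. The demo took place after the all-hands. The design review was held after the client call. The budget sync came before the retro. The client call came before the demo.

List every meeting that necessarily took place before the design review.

the all-hands, the budget sync, the client call, the retro

Directly stated before the design review: the all-hands and the client call.
The budget sync reaches the design review via the budget sync → the retro → the client call → the design review.
The retro reaches the design review via the retro → the client call → the design review.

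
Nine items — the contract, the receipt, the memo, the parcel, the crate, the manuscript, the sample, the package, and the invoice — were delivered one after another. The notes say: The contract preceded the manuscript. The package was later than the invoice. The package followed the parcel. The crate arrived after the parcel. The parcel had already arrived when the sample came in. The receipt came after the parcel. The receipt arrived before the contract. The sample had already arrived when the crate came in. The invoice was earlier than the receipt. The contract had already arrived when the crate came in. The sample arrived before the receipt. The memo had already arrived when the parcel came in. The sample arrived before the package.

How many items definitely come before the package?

4

Directly stated before the package: the invoice, the parcel, and the sample.
The memo reaches the package via the memo → the parcel → the package.
That's the invoice, the memo, the parcel, and the sample — 4 in all.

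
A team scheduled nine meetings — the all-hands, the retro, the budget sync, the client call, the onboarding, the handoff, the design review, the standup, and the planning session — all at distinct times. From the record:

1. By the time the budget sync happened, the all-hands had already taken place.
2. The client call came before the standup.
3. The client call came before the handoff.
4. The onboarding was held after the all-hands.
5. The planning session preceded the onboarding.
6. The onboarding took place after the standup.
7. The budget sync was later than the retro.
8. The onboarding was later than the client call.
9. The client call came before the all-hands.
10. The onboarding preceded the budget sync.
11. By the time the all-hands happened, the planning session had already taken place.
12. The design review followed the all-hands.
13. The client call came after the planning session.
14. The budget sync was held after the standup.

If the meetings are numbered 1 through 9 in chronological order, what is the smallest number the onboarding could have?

The all-hands, the client call, the planning session, and the standup must all come before the onboarding — 4 forced predecessors.
Nothing else is forced ahead of the onboarding, so its earliest slot is position 4 + 1 = 5.

5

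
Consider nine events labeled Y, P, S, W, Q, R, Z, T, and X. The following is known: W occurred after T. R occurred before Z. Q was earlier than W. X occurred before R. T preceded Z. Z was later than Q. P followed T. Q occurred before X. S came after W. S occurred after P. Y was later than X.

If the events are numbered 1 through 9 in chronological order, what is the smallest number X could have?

Q must come before X — 1 forced predecessor.
Nothing else is forced ahead of X, so its earliest slot is position 1 + 1 = 2.

2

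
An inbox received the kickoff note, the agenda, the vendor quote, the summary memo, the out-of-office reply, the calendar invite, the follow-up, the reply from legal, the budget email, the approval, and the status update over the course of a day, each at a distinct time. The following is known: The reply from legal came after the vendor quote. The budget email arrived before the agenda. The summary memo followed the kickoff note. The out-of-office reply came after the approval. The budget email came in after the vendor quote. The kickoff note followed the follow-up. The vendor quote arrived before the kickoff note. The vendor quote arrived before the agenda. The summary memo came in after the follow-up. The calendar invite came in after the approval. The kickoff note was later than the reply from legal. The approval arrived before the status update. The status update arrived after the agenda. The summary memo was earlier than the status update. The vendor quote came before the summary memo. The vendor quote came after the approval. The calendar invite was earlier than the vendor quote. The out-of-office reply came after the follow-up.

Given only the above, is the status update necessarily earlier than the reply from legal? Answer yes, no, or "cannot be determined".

no

Tracing the constraints gives the reply from legal → the kickoff note → the summary memo → the status update, so the reply from legal must come before the status update.
That means the status update cannot be before the reply from legal.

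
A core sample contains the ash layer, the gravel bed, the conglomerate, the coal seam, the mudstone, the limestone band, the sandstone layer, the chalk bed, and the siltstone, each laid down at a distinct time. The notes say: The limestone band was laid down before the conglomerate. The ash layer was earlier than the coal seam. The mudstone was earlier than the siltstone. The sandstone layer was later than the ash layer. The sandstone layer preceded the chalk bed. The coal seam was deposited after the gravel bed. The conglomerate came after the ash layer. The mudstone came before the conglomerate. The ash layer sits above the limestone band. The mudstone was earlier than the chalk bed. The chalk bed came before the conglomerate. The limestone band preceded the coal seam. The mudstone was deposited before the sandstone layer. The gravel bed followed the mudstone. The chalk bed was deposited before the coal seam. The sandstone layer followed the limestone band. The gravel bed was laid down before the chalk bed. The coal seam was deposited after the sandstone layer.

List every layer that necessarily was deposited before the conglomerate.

Directly stated before the conglomerate: the ash layer, the chalk bed, the limestone band, and the mudstone.
The gravel bed reaches the conglomerate via the gravel bed → the chalk bed → the conglomerate.
The sandstone layer reaches the conglomerate via the sandstone layer → the chalk bed → the conglomerate.
No chain forces the siltstone (or any of the others) ahead of the conglomerate.

the ash layer, the chalk bed, the gravel bed, the limestone band, the mudstone, the sandstone layer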